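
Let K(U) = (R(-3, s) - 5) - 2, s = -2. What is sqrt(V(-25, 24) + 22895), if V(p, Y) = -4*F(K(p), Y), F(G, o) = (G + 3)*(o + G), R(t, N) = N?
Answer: sqrt(23255) ≈ 152.50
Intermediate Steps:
K(U) = -9 (K(U) = (-2 - 5) - 2 = -7 - 2 = -9)
F(G, o) = (3 + G)*(G + o)
V(p, Y) = -216 + 24*Y (V(p, Y) = -4*((-9)**2 + 3*(-9) + 3*Y - 9*Y) = -4*(81 - 27 + 3*Y - 9*Y) = -4*(54 - 6*Y) = -216 + 24*Y)
sqrt(V(-25, 24) + 22895) = sqrt((-216 + 24*24) + 22895) = sqrt((-216 + 576) + 22895) = sqrt(360 + 22895) = sqrt(23255)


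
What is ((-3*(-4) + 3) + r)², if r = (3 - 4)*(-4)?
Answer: 361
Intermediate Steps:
r = 4 (r = -1*(-4) = 4)
((-3*(-4) + 3) + r)² = ((-3*(-4) + 3) + 4)² = ((12 + 3) + 4)² = (15 + 4)² = 19² = 361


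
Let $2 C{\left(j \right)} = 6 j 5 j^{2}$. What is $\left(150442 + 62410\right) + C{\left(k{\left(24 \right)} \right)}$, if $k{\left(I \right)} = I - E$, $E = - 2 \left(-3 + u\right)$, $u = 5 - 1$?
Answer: $476492$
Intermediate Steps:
$u = 4$ ($u = 5 - 1 = 4$)
$E = -2$ ($E = - 2 \left(-3 + 4\right) = \left(-2\right) 1 = -2$)
$k{\left(I \right)} = 2 + I$ ($k{\left(I \right)} = I - -2 = I + 2 = 2 + I$)
$C{\left(j \right)} = 15 j^{3}$ ($C{\left(j \right)} = \frac{6 j 5 j^{2}}{2} = \frac{30 j j^{2}}{2} = \frac{30 j^{3}}{2} = 15 j^{3}$)
$\left(150442 + 62410\right) + C{\left(k{\left(24 \right)} \right)} = \left(150442 + 62410\right) + 15 \left(2 + 24\right)^{3} = 212852 + 15 \cdot 26^{3} = 212852 + 15 \cdot 17576 = 212852 + 263640 = 476492$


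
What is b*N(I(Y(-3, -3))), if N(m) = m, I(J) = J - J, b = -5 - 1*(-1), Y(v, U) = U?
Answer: 0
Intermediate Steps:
b = -4 (b = -5 + 1 = -4)
I(J) = 0
b*N(I(Y(-3, -3))) = -4*0 = 0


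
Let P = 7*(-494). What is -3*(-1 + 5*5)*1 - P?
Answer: 3386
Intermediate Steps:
P = -3458
-3*(-1 + 5*5)*1 - P = -3*(-1 + 5*5)*1 - 1*(-3458) = -3*(-1 + 25)*1 + 3458 = -3*24*1 + 3458 = -72*1 + 3458 = -72 + 3458 = 3386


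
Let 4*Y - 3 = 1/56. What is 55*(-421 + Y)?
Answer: -5177425/224 ≈ -23114.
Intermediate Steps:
Y = 169/224 (Y = ¾ + (¼)/56 = ¾ + (¼)*(1/56) = ¾ + 1/224 = 169/224 ≈ 0.75446)
55*(-421 + Y) = 55*(-421 + 169/224) = 55*(-94135/224) = -5177425/224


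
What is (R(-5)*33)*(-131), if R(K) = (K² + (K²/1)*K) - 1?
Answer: 436623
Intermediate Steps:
R(K) = -1 + K² + K³ (R(K) = (K² + (1*K²)*K) - 1 = (K² + K²*K) - 1 = (K² + K³) - 1 = -1 + K² + K³)
(R(-5)*33)*(-131) = ((-1 + (-5)² + (-5)³)*33)*(-131) = ((-1 + 25 - 125)*33)*(-131) = -101*33*(-131) = -3333*(-131) = 436623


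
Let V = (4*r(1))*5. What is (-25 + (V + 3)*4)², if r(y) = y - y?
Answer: 169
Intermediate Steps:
r(y) = 0
V = 0 (V = (4*0)*5 = 0*5 = 0)
(-25 + (V + 3)*4)² = (-25 + (0 + 3)*4)² = (-25 + 3*4)² = (-25 + 12)² = (-13)² = 169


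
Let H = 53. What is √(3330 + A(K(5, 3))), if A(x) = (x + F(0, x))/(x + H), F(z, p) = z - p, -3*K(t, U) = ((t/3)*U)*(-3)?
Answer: 3*√370 ≈ 57.706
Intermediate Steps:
K(t, U) = U*t/3 (K(t, U) = -(t/3)*U*(-3)/3 = -U*t/3*(-3)/3 = -(-1)*U*t/3 = U*t/3)
A(x) = 0 (A(x) = (x + (0 - x))/(x + 53) = (x - x)/(53 + x) = 0/(53 + x) = 0)
√(3330 + A(K(5, 3))) = √(3330 + 0) = √3330 = 3*√370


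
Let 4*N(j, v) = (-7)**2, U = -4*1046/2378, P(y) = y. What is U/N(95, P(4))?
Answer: -8368/58261 ≈ -0.14363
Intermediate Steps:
U = -2092/1189 (U = -4184*1/2378 = -2092/1189 ≈ -1.7595)
N(j, v) = 49/4 (N(j, v) = (1/4)*(-7)**2 = (1/4)*49 = 49/4)
U/N(95, P(4)) = -2092/(1189*49/4) = -2092/1189*4/49 = -8368/58261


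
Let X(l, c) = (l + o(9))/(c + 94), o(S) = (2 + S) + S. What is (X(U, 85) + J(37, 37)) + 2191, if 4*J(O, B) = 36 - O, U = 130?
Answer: 1569177/716 ≈ 2191.6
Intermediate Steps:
J(O, B) = 9 - O/4 (J(O, B) = (36 - O)/4 = 9 - O/4)
o(S) = 2 + 2*S
X(l, c) = (20 + l)/(94 + c) (X(l, c) = (l + (2 + 2*9))/(c + 94) = (l + (2 + 18))/(94 + c) = (l + 20)/(94 + c) = (20 + l)/(94 + c))
(X(U, 85) + J(37, 37)) + 2191 = ((20 + 130)/(94 + 85) + (9 - ¼*37)) + 2191 = (150/179 + (9 - 37/4)) + 2191 = ((1/179)*150 - ¼) + 2191 = (150/179 - ¼) + 2191 = 421/716 + 2191 = 1569177/716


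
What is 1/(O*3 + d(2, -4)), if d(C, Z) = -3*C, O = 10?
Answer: 1/24 ≈ 0.041667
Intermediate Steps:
1/(O*3 + d(2, -4)) = 1/(10*3 - 3*2) = 1/(30 - 6) = 1/24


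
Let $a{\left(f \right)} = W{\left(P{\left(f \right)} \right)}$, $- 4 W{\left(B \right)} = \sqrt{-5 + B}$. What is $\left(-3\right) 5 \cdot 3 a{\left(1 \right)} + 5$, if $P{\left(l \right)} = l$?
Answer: $5 + \frac{45 i}{2} \approx 5.0 + 22.5 i$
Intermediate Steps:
$W{\left(B \right)} = - \frac{\sqrt{-5 + B}}{4}$
$a{\left(f \right)} = - \frac{\sqrt{-5 + f}}{4}$
$\left(-3\right) 5 \cdot 3 a{\left(1 \right)} + 5 = \left(-3\right) 5 \cdot 3 \left(- \frac{\sqrt{-5 + 1}}{4}\right) + 5 = \left(-15\right) 3 \left(- \frac{\sqrt{-4}}{4}\right) + 5 = - 45 \left(- \frac{2 i}{4}\right) + 5 = - 45 \left(- \frac{i}{2}\right) + 5 = \frac{45 i}{2} + 5 = 5 + \frac{45 i}{2}$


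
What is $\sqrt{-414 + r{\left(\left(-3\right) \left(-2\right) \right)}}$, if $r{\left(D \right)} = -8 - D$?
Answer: $2 i \sqrt{107} \approx 20.688 i$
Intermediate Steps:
$\sqrt{-414 + r{\left(\left(-3\right) \left(-2\right) \right)}} = \sqrt{-414 - \left(8 - -6\right)} = \sqrt{-414 - 14} = \sqrt{-428} = 2 i \sqrt{107}$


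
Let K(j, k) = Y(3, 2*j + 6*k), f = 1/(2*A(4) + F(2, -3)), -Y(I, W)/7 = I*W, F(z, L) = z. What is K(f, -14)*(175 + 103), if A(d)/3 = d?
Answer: 6369258/13 ≈ 4.8994e+5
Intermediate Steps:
A(d) = 3*d
Y(I, W) = -7*I*W
f = 1/26 (f = 1/(2*(3*4) + 2) = 1/(2*12 + 2) = 1/(24 + 2) = 1/26 ≈ 0.038462)
K(j, k) = -126*k - 42*j (K(j, k) = -7*3*(2*j + 6*k) = -126*k - 42*j)
K(f, -14)*(175 + 103) = (-126*(-14) - 42*1/26)*(175 + 103) = (1764 - 21/13)*278 = (22911/13)*278 = 6369258/13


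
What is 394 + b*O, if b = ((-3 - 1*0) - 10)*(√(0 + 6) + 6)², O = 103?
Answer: -55844 - 16068*√6 ≈ -95202.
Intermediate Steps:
b = -13*(6 + √6)² (b = ((-3 + 0) - 10)*(√6 + 6)² = (-3 - 10)*(6 + √6)² = -13*(6 + √6)² ≈ -928.12)
394 + b*O = 394 + (-546 - 156*√6)*103 = 394 + (-56238 - 16068*√6) = -55844 - 16068*√6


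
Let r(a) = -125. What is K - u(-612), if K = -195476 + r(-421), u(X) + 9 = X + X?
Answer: -194368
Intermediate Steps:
u(X) = -9 + 2*X (u(X) = -9 + (X + X) = -9 + 2*X)
K = -195601 (K = -195476 - 125 = -195601)
K - u(-612) = -195601 - (-9 + 2*(-612)) = -195601 - (-9 - 1224) = -195601 - 1*(-1233) = -195601 + 1233 = -194368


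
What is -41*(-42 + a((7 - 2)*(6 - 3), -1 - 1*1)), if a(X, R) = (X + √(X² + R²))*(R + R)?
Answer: 4182 + 164*√229 ≈ 6663.8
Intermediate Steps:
a(X, R) = 2*R*(X + √(R² + X²)) (a(X, R) = (X + √(R² + X²))*(2*R) = 2*R*(X + √(R² + X²)))
-41*(-42 + a((7 - 2)*(6 - 3), -1 - 1*1)) = -41*(-42 + 2*(-1 - 1*1)*((7 - 2)*(6 - 3) + √((-1 - 1*1)² + ((7 - 2)*(6 - 3))²))) = -41*(-42 + 2*(-1 - 1)*(5*3 + √((-1 - 1)² + (5*3)²))) = -41*(-42 + 2*(-2)*(15 + √((-2)² + 15²))) = -41*(-42 + 2*(-2)*(15 + √(4 + 225))) = -41*(-42 + 2*(-2)*(15 + √229)) = -41*(-42 + (-60 - 4*√229)) = -41*(-102 - 4*√229) = 4182 + 164*√229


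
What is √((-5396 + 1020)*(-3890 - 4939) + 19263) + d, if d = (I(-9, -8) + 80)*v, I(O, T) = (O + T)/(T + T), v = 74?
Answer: 47989/8 + √38654967 ≈ 12216.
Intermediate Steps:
I(O, T) = (O + T)/(2*T) (I(O, T) = (O + T)/((2*T)) = (O + T)*(1/(2*T)) = (O + T)/(2*T))
d = 47989/8 (d = ((½)*(-9 - 8)/(-8) + 80)*74 = ((½)*(-⅛)*(-17) + 80)*74 = (17/16 + 80)*74 = (1297/16)*74 = 47989/8 ≈ 5998.6)
√((-5396 + 1020)*(-3890 - 4939) + 19263) + d = √((-5396 + 1020)*(-3890 - 4939) + 19263) + 47989/8 = √(-4376*(-8829) + 19263) + 47989/8 = √(38635704 + 19263) + 47989/8 = √38654967 + 47989/8 = 47989/8 + √38654967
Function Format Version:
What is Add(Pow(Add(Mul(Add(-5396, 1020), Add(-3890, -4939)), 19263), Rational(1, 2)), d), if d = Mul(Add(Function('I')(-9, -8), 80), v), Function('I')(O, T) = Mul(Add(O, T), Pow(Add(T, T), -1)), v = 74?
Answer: Add(Rational(47989, 8), Pow(38654967, Rational(1, 2))) ≈ 12216.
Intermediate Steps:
Function('I')(O, T) = Mul(Rational(1, 2), Pow(T, -1), Add(O, T)) (Function('I')(O, T) = Mul(Add(O, T), Pow(Mul(2, T), -1)) = Mul(Add(O, T), Mul(Rational(1, 2), Pow(T, -1))) = Mul(Rational(1, 2), Pow(T, -1), Add(O, T)))
d = Rational(47989, 8) (d = Mul(Add(Mul(Rational(1, 2), Pow(-8, -1), Add(-9, -8)), 80), 74) = Mul(Add(Mul(Rational(1, 2), Rational(-1, 8), -17), 80), 74) = Mul(Add(Rational(17, 16), 80), 74) = Mul(Rational(1297, 16), 74) = Rational(47989, 8) ≈ 5998.6)
Add(Pow(Add(Mul(Add(-5396, 1020), Add(-3890, -4939)), 19263), Rational(1, 2)), d) = Add(Pow(Add(Mul(Add(-5396, 1020), Add(-3890, -4939)), 19263), Rational(1, 2)), Rational(47989, 8)) = Add(Pow(Add(Mul(-4376, -8829), 19263), Rational(1, 2)), Rational(47989, 8)) = Add(Pow(Add(38635704, 19263), Rational(1, 2)), Rational(47989, 8)) = Add(Pow(38654967, Rational(1, 2)), Rational(47989, 8)) = Add(Rational(47989, 8), Pow(38654967, Rational(1, 2)))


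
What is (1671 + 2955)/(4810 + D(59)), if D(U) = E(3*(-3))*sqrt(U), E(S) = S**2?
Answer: 22251060/22749001 - 374706*sqrt(59)/22749001 ≈ 0.85159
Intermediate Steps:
D(U) = 81*sqrt(U) (D(U) = (3*(-3))**2*sqrt(U) = (-9)**2*sqrt(U) = 81*sqrt(U))
(1671 + 2955)/(4810 + D(59)) = (1671 + 2955)/(4810 + 81*sqrt(59)) = 4626/(4810 + 81*sqrt(59))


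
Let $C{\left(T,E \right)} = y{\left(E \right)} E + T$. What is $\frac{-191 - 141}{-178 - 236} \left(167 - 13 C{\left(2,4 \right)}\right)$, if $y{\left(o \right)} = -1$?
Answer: $\frac{32038}{207} \approx 154.77$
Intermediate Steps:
$C{\left(T,E \right)} = T - E$ ($C{\left(T,E \right)} = - E + T = T - E$)
$\frac{-191 - 141}{-178 - 236} \left(167 - 13 C{\left(2,4 \right)}\right) = \frac{-191 - 141}{-178 - 236} \left(167 - 13 \left(2 - 4\right)\right) = - \frac{332}{-414} \left(167 - 13 \left(2 - 4\right)\right) = \left(-332\right) \left(- \frac{1}{414}\right) \left(167 - -26\right) = \frac{166 \left(167 + 26\right)}{207} = \frac{166}{207} \cdot 193 = \frac{32038}{207}$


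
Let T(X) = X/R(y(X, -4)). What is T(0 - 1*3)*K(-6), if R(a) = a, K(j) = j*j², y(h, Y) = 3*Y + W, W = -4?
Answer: -81/2 ≈ -40.500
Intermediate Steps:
y(h, Y) = -4 + 3*Y (y(h, Y) = 3*Y - 4 = -4 + 3*Y)
K(j) = j³
T(X) = -X/16 (T(X) = X/(-4 + 3*(-4)) = X/(-4 - 12) = X/(-16) = X*(-1/16) = -X/16)
T(0 - 1*3)*K(-6) = -(0 - 1*3)/16*(-6)³ = -(0 - 3)/16*(-216) = -1/16*(-3)*(-216) = (3/16)*(-216) = -81/2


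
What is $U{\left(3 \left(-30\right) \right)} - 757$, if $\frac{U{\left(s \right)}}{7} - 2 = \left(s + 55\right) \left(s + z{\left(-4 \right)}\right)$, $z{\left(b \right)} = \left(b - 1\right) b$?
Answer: $16407$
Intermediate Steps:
$z{\left(b \right)} = b \left(-1 + b\right)$ ($z{\left(b \right)} = \left(-1 + b\right) b = b \left(-1 + b\right)$)
$U{\left(s \right)} = 14 + 7 \left(20 + s\right) \left(55 + s\right)$ ($U{\left(s \right)} = 14 + 7 \left(s + 55\right) \left(s - 4 \left(-1 - 4\right)\right) = 14 + 7 \left(55 + s\right) \left(s - -20\right) = 14 + 7 \left(55 + s\right) \left(s + 20\right) = 14 + 7 \left(55 + s\right) \left(20 + s\right) = 14 + 7 \left(20 + s\right) \left(55 + s\right)$)
$U{\left(3 \left(-30\right) \right)} - 757 = \left(7714 + 7 \left(3 \left(-30\right)\right)^{2} + 525 \cdot 3 \left(-30\right)\right) - 757 = \left(7714 + 7 \left(-90\right)^{2} + 525 \left(-90\right)\right) - 757 = \left(7714 + 7 \cdot 8100 - 47250\right) - 757 = \left(7714 + 56700 - 47250\right) - 757 = 17164 - 757 = 16407$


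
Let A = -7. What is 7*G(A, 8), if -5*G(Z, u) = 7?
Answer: -49/5 ≈ -9.8000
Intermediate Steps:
G(Z, u) = -7/5 (G(Z, u) = -⅕*7 = -7/5)
7*G(A, 8) = 7*(-7/5) = -49/5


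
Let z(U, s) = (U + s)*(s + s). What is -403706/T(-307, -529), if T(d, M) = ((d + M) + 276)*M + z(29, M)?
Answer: -201853/412620 ≈ -0.48920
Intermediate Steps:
z(U, s) = 2*s*(U + s) (z(U, s) = (U + s)*(2*s) = 2*s*(U + s))
T(d, M) = M*(276 + M + d) + 2*M*(29 + M) (T(d, M) = ((d + M) + 276)*M + 2*M*(29 + M) = ((M + d) + 276)*M + 2*M*(29 + M) = (276 + M + d)*M + 2*M*(29 + M) = M*(276 + M + d) + 2*M*(29 + M))
-403706/T(-307, -529) = -403706*(-1/(529*(334 - 307 + 3*(-529)))) = -403706*(-1/(529*(334 - 307 - 1587))) = -403706/((-529*(-1560))) = -403706/825240 = -403706*1/825240 = -201853/412620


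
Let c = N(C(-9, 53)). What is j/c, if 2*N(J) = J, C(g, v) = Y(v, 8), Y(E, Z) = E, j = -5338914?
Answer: -10677828/53 ≈ -2.0147e+5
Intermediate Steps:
C(g, v) = v
N(J) = J/2
c = 53/2 (c = (½)*53 = 53/2 ≈ 26.500)
j/c = -5338914/53/2 = -5338914*2/53 = -10677828/53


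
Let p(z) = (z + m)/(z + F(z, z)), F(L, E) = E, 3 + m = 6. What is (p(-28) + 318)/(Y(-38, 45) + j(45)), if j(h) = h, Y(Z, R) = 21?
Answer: 17833/3696 ≈ 4.8249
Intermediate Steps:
m = 3 (m = -3 + 6 = 3)
p(z) = (3 + z)/(2*z) (p(z) = (z + 3)/(z + z) = (3 + z)/((2*z)) = (3 + z)*(1/(2*z)) = (3 + z)/(2*z))
(p(-28) + 318)/(Y(-38, 45) + j(45)) = ((1/2)*(3 - 28)/(-28) + 318)/(21 + 45) = ((1/2)*(-1/28)*(-25) + 318)/66 = (25/56 + 318)*(1/66) = (17833/56)*(1/66) = 17833/3696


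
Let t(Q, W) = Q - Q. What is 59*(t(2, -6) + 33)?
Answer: 1947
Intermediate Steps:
t(Q, W) = 0
59*(t(2, -6) + 33) = 59*(0 + 33) = 59*33 = 1947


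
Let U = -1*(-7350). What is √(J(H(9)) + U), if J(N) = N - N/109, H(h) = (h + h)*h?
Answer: √89232414/109 ≈ 86.663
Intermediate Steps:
U = 7350
H(h) = 2*h² (H(h) = (2*h)*h = 2*h²)
J(N) = 108*N/109 (J(N) = N - N/109 = 108*N/109)
√(J(H(9)) + U) = √(108*(2*9²)/109 + 7350) = √(108*(2*81)/109 + 7350) = √((108/109)*162 + 7350) = √(17496/109 + 7350) = √(818646/109) = √89232414/109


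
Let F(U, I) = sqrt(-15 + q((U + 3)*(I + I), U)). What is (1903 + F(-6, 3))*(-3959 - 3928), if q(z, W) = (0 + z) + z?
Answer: -15008961 - 7887*I*sqrt(51) ≈ -1.5009e+7 - 56324.0*I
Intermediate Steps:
q(z, W) = 2*z (q(z, W) = z + z = 2*z)
F(U, I) = sqrt(-15 + 4*I*(3 + U)) (F(U, I) = sqrt(-15 + 2*((U + 3)*(I + I))) = sqrt(-15 + 2*((3 + U)*(2*I))) = sqrt(-15 + 2*(2*I*(3 + U))) = sqrt(-15 + 4*I*(3 + U)))
(1903 + F(-6, 3))*(-3959 - 3928) = (1903 + sqrt(-15 + 4*3*(3 - 6)))*(-3959 - 3928) = (1903 + sqrt(-15 + 4*3*(-3)))*(-7887) = (1903 + sqrt(-15 - 36))*(-7887) = (1903 + sqrt(-51))*(-7887) = (1903 + I*sqrt(51))*(-7887) = -15008961 - 7887*I*sqrt(51)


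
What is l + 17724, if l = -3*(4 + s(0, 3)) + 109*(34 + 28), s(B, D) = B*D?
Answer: 24470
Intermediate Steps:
l = 6746 (l = -3*(4 + 0*3) + 109*(34 + 28) = -3*(4 + 0) + 109*62 = -3*4 + 6758 = -12 + 6758 = 6746)
l + 17724 = 6746 + 17724 = 24470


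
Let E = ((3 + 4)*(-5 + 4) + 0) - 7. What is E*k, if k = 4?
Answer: -56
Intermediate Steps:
E = -14 (E = (7*(-1) + 0) - 7 = (-7 + 0) - 7 = -7 - 7 = -14)
E*k = -14*4 = -56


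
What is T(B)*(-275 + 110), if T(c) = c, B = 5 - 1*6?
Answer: 165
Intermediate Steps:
B = -1 (B = 5 - 6 = -1)
T(B)*(-275 + 110) = -(-275 + 110) = -1*(-165) = 165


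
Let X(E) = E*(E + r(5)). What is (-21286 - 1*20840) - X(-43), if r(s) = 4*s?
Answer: -43115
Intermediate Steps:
X(E) = E*(20 + E) (X(E) = E*(E + 4*5) = E*(E + 20) = E*(20 + E))
(-21286 - 1*20840) - X(-43) = (-21286 - 1*20840) - (-43)*(20 - 43) = (-21286 - 20840) - (-43)*(-23) = -42126 - 1*989 = -42126 - 989 = -43115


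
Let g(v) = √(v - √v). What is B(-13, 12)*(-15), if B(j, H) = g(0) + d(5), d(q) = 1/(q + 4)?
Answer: -5/3 ≈ -1.6667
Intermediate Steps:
d(q) = 1/(4 + q)
B(j, H) = ⅑ (B(j, H) = √(0 - √0) + 1/(4 + 5) = √(0 - 1*0) + 1/9 = √(0 + 0) + ⅑ = √0 + ⅑ = 0 + ⅑ = ⅑)
B(-13, 12)*(-15) = (⅑)*(-15) = -5/3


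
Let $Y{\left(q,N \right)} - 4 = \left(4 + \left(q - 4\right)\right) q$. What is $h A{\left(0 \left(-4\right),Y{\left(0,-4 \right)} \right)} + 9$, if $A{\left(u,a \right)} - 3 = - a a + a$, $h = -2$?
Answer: $27$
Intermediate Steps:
$Y{\left(q,N \right)} = 4 + q^{2}$ ($Y{\left(q,N \right)} = 4 + \left(4 + \left(q - 4\right)\right) q = 4 + \left(4 + \left(-4 + q\right)\right) q = 4 + q q = 4 + q^{2}$)
$A{\left(u,a \right)} = 3 + a - a^{2}$ ($A{\left(u,a \right)} = 3 + \left(- a a + a\right) = 3 - \left(a^{2} - a\right) = 3 + a - a^{2}$)
$h A{\left(0 \left(-4\right),Y{\left(0,-4 \right)} \right)} + 9 = - 2 \left(3 + \left(4 + 0^{2}\right) - \left(4 + 0^{2}\right)^{2}\right) + 9 = - 2 \left(3 + \left(4 + 0\right) - \left(4 + 0\right)^{2}\right) + 9 = - 2 \left(3 + 4 - 4^{2}\right) + 9 = - 2 \left(3 + 4 - 16\right) + 9 = \left(-2\right) \left(-9\right) + 9 = 18 + 9 = 27$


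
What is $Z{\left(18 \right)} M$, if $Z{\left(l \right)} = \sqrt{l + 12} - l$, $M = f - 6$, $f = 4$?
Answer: $36 - 2 \sqrt{30} \approx 25.046$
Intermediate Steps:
$M = -2$ ($M = 4 - 6 = -2$)
$Z{\left(l \right)} = \sqrt{12 + l} - l$
$Z{\left(18 \right)} M = \left(\sqrt{12 + 18} - 18\right) \left(-2\right) = \left(\sqrt{30} - 18\right) \left(-2\right) = \left(-18 + \sqrt{30}\right) \left(-2\right) = 36 - 2 \sqrt{30}$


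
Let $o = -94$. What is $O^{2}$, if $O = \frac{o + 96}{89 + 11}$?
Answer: $\frac{1}{2500} \approx 0.0004$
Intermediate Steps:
$O = \frac{1}{50}$ ($O = \frac{-94 + 96}{89 + 11} = \frac{2}{100} = 2 \cdot \frac{1}{100} = \frac{1}{50} \approx 0.02$)
$O^{2} = \left(\frac{1}{50}\right)^{2} = \frac{1}{2500}$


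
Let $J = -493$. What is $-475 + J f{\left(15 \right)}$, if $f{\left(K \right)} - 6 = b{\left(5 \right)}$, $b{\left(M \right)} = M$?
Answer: $-5898$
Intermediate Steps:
$f{\left(K \right)} = 11$ ($f{\left(K \right)} = 6 + 5 = 11$)
$-475 + J f{\left(15 \right)} = -475 - 5423 = -5898$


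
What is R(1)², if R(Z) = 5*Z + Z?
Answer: 36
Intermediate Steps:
R(Z) = 6*Z
R(1)² = (6*1)² = 6² = 36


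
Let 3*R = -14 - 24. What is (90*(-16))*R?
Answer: 18240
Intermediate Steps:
R = -38/3 (R = (-14 - 24)/3 = (⅓)*(-38) = -38/3 ≈ -12.667)
(90*(-16))*R = (90*(-16))*(-38/3) = -1440*(-38/3) = 18240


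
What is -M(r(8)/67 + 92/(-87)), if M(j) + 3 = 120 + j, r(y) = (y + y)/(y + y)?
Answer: -675916/5829 ≈ -115.96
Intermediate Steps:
r(y) = 1 (r(y) = (2*y)/((2*y)) = (2*y)*(1/(2*y)) = 1)
M(j) = 117 + j (M(j) = -3 + (120 + j) = 117 + j)
-M(r(8)/67 + 92/(-87)) = -(117 + (1/67 + 92/(-87))) = -(117 + (1*(1/67) + 92*(-1/87))) = -(117 + (1/67 - 92/87)) = -(117 - 6077/5829) = -1*675916/5829 = -675916/5829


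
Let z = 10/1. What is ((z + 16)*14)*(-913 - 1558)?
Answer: -899444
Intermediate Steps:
z = 10 (z = 10*1 = 10)
((z + 16)*14)*(-913 - 1558) = ((10 + 16)*14)*(-913 - 1558) = (26*14)*(-2471) = 364*(-2471) = -899444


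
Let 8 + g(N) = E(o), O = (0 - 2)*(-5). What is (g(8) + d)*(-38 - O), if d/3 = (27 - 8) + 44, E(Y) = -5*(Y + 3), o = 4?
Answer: -7008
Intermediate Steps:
O = 10 (O = -2*(-5) = 10)
E(Y) = -15 - 5*Y (E(Y) = -5*(3 + Y) = -15 - 5*Y)
g(N) = -43 (g(N) = -8 + (-15 - 5*4) = -8 + (-15 - 20) = -8 - 35 = -43)
d = 189 (d = 3*((27 - 8) + 44) = 3*(19 + 44) = 3*63 = 189)
(g(8) + d)*(-38 - O) = (-43 + 189)*(-38 - 1*10) = 146*(-38 - 10) = 146*(-48) = -7008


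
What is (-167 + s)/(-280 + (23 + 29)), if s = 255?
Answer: -22/57 ≈ -0.38596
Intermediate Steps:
(-167 + s)/(-280 + (23 + 29)) = (-167 + 255)/(-280 + (23 + 29)) = 88/(-280 + 52) = 88/(-228) = 88*(-1/228) = -22/57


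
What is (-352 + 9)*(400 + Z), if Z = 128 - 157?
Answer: -127253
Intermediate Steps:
Z = -29
(-352 + 9)*(400 + Z) = (-352 + 9)*(400 - 29) = -343*371 = -127253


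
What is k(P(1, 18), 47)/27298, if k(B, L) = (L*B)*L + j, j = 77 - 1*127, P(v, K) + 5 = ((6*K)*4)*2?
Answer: 1897481/27298 ≈ 69.510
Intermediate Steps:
P(v, K) = -5 + 48*K (P(v, K) = -5 + ((6*K)*4)*2 = -5 + (24*K)*2 = -5 + 48*K)
j = -50 (j = 77 - 127 = -50)
k(B, L) = -50 + B*L² (k(B, L) = (L*B)*L - 50 = (B*L)*L - 50 = B*L² - 50 = -50 + B*L²)
k(P(1, 18), 47)/27298 = (-50 + (-5 + 48*18)*47²)/27298 = (-50 + (-5 + 864)*2209)*(1/27298) = (-50 + 859*2209)*(1/27298) = (-50 + 1897531)*(1/27298) = 1897481*(1/27298) = 1897481/27298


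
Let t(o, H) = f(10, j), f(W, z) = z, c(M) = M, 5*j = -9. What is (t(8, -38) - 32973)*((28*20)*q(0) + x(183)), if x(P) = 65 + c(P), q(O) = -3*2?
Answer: 513087888/5 ≈ 1.0262e+8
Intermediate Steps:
j = -9/5 (j = (⅕)*(-9) = -9/5 ≈ -1.8000)
t(o, H) = -9/5
q(O) = -6
x(P) = 65 + P
(t(8, -38) - 32973)*((28*20)*q(0) + x(183)) = (-9/5 - 32973)*((28*20)*(-6) + (65 + 183)) = -164874*(560*(-6) + 248)/5 = -164874*(-3360 + 248)/5 = -164874/5*(-3112) = 513087888/5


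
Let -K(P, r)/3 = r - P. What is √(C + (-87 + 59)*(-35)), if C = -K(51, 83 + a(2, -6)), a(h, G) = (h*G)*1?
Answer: 4*√65 ≈ 32.249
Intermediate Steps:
a(h, G) = G*h (a(h, G) = (G*h)*1 = G*h)
K(P, r) = -3*r + 3*P (K(P, r) = -3*(r - P) = -3*r + 3*P)
C = 60 (C = -(-3*(83 - 6*2) + 3*51) = -(-3*(83 - 12) + 153) = -(-3*71 + 153) = -(-213 + 153) = -1*(-60) = 60)
√(C + (-87 + 59)*(-35)) = √(60 + (-87 + 59)*(-35)) = √(60 - 28*(-35)) = √(60 + 980) = √1040 = 4*√65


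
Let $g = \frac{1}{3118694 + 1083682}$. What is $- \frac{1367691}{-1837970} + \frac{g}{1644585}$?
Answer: $\frac{945233753261812433}{1270251307848246120} \approx 0.74413$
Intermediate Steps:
$g = \frac{1}{4202376} \approx 2.3796 \cdot 10^{-7}$
$- \frac{1367691}{-1837970} + \frac{g}{1644585} = - \frac{1367691}{-1837970} + \frac{1}{4202376 \cdot 1644585} = \left(-1367691\right) \left(- \frac{1}{1837970}\right) + \frac{1}{4202376} \cdot \frac{1}{1644585} = \frac{1367691}{1837970} + \frac{1}{6911164533960} = \frac{945233753261812433}{1270251307848246120}$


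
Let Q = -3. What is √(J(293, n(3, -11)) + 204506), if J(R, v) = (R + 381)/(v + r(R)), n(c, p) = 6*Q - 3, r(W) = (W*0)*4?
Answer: 104*√8337/21 ≈ 452.19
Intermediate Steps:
r(W) = 0 (r(W) = 0*4 = 0)
n(c, p) = -21 (n(c, p) = 6*(-3) - 3 = -18 - 3 = -21)
J(R, v) = (381 + R)/v (J(R, v) = (R + 381)/(v + 0) = (381 + R)/v)
√(J(293, n(3, -11)) + 204506) = √((381 + 293)/(-21) + 204506) = √(-1/21*674 + 204506) = √(-674/21 + 204506) = √(4293952/21) = 104*√8337/21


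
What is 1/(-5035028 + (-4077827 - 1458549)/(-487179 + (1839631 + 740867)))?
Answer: -2093319/10539925314308 ≈ -1.9861e-7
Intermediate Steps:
1/(-5035028 + (-4077827 - 1458549)/(-487179 + (1839631 + 740867))) = 1/(-5035028 - 5536376/(-487179 + 2580498)) = 1/(-5035028 - 5536376/2093319) = 1/(-10539925314308/2093319) = -2093319/10539925314308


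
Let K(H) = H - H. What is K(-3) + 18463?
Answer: 18463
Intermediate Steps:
K(H) = 0
K(-3) + 18463 = 0 + 18463 = 18463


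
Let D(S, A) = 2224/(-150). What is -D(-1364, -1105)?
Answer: 1112/75 ≈ 14.827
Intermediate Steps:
D(S, A) = -1112/75 (D(S, A) = 2224*(-1/150) = -1112/75)
-D(-1364, -1105) = -1*(-1112/75) = 1112/75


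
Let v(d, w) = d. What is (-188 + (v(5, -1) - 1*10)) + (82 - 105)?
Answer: -216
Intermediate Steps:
(-188 + (v(5, -1) - 1*10)) + (82 - 105) = (-188 + (5 - 1*10)) + (82 - 105) = (-188 + (5 - 10)) - 23 = (-188 - 5) - 23 = -193 - 23 = -216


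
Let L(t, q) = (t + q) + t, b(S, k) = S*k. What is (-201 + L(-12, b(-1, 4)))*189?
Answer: -43281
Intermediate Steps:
L(t, q) = q + 2*t (L(t, q) = (q + t) + t = q + 2*t)
(-201 + L(-12, b(-1, 4)))*189 = (-201 + (-1*4 + 2*(-12)))*189 = (-201 + (-4 - 24))*189 = (-201 - 28)*189 = -229*189 = -43281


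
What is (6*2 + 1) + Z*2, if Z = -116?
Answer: -219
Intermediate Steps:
(6*2 + 1) + Z*2 = (6*2 + 1) - 116*2 = (12 + 1) - 232 = 13 - 232 = -219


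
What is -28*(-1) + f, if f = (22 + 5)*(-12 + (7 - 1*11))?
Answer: -404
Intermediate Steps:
f = -432 (f = 27*(-12 + (7 - 11)) = 27*(-12 - 4) = 27*(-16) = -432)
-28*(-1) + f = -28*(-1) - 432 = 28 - 432 = -404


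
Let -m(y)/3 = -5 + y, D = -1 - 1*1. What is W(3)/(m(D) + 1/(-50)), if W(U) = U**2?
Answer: 450/1049 ≈ 0.42898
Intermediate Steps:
D = -2 (D = -1 - 1 = -2)
m(y) = 15 - 3*y (m(y) = -3*(-5 + y) = 15 - 3*y)
W(3)/(m(D) + 1/(-50)) = 3**2/((15 - 3*(-2)) + 1/(-50)) = 9/((15 + 6) - 1/50) = 9/(21 - 1/50) = 9/(1049/50) = 9*(50/1049) = 450/1049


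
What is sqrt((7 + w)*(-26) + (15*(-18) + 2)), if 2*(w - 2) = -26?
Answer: 2*I*sqrt(41) ≈ 12.806*I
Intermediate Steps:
w = -11 (w = 2 + (1/2)*(-26) = 2 - 13 = -11)
sqrt((7 + w)*(-26) + (15*(-18) + 2)) = sqrt((7 - 11)*(-26) + (15*(-18) + 2)) = sqrt(-4*(-26) + (-270 + 2)) = sqrt(104 - 268) = sqrt(-164) = 2*I*sqrt(41)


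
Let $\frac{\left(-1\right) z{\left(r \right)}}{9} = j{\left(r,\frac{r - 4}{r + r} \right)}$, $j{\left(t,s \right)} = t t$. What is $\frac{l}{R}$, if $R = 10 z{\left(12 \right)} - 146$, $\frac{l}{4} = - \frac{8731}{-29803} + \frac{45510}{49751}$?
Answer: $- \frac{3581421022}{9716323484309} \approx -0.0003686$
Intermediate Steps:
$j{\left(t,s \right)} = t^{2}$
$l = \frac{7162842044}{1482729053}$ ($l = 4 \left(- \frac{8731}{-29803} + \frac{45510}{49751}\right) = 4 \left(\left(-8731\right) \left(- \frac{1}{29803}\right) + 45510 \cdot \frac{1}{49751}\right) = 4 \left(\frac{8731}{29803} + \frac{45510}{49751}\right) = 4 \cdot \frac{1790710511}{1482729053} = \frac{7162842044}{1482729053} \approx 4.8308$)
$z{\left(r \right)} = - 9 r^{2}$
$R = -13106$ ($R = 10 \left(- 9 \cdot 12^{2}\right) - 146 = 10 \left(\left(-9\right) 144\right) - 146 = 10 \left(-1296\right) - 146 = -12960 - 146 = -13106$)
$\frac{l}{R} = \frac{7162842044}{1482729053 \left(-13106\right)} = \frac{7162842044}{1482729053} \left(- \frac{1}{13106}\right) = - \frac{3581421022}{9716323484309}$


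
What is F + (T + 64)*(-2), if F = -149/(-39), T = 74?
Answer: -10615/39 ≈ -272.18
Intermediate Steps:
F = 149/39 (F = -149*(-1/39) = 149/39 ≈ 3.8205)
F + (T + 64)*(-2) = 149/39 + (74 + 64)*(-2) = 149/39 + 138*(-2) = 149/39 - 276 = -10615/39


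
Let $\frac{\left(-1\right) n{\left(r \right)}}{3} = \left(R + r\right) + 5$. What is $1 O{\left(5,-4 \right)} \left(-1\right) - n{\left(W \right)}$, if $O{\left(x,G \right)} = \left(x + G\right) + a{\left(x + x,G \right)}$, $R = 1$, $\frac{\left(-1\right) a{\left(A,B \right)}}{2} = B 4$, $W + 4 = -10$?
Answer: $-57$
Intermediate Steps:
$W = -14$ ($W = -4 - 10 = -14$)
$a{\left(A,B \right)} = - 8 B$ ($a{\left(A,B \right)} = - 2 B 4 = - 2 \cdot 4 B = - 8 B$)
$O{\left(x,G \right)} = x - 7 G$ ($O{\left(x,G \right)} = \left(x + G\right) - 8 G = \left(G + x\right) - 8 G = x - 7 G$)
$n{\left(r \right)} = -18 - 3 r$ ($n{\left(r \right)} = - 3 \left(\left(1 + r\right) + 5\right) = - 3 \left(6 + r\right) = -18 - 3 r$)
$1 O{\left(5,-4 \right)} \left(-1\right) - n{\left(W \right)} = 1 \left(5 - -28\right) \left(-1\right) - \left(-18 - -42\right) = 1 \left(5 + 28\right) \left(-1\right) - \left(-18 + 42\right) = 1 \cdot 33 \left(-1\right) - 24 = 33 \left(-1\right) - 24 = -33 - 24 = -57$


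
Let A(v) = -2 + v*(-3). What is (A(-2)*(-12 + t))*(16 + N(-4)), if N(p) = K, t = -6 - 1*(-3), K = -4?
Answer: -720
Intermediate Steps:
t = -3 (t = -6 + 3 = -3)
N(p) = -4
A(v) = -2 - 3*v
(A(-2)*(-12 + t))*(16 + N(-4)) = ((-2 - 3*(-2))*(-12 - 3))*(16 - 4) = ((-2 + 6)*(-15))*12 = (4*(-15))*12 = -60*12 = -720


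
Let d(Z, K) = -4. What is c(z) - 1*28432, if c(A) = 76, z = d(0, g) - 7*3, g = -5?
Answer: -28356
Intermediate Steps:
z = -25 (z = -4 - 7*3 = -4 - 21 = -25)
c(z) - 1*28432 = 76 - 1*28432 = 76 - 28432 = -28356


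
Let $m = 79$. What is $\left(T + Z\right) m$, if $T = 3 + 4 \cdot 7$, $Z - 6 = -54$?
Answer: $-1343$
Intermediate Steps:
$Z = -48$ ($Z = 6 - 54 = -48$)
$T = 31$ ($T = 3 + 28 = 31$)
$\left(T + Z\right) m = \left(31 - 48\right) 79 = \left(-17\right) 79 = -1343$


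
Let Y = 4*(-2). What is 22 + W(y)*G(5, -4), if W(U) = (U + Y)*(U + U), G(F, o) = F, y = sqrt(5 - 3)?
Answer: 42 - 80*sqrt(2) ≈ -71.137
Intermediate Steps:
y = sqrt(2) ≈ 1.4142
Y = -8
W(U) = 2*U*(-8 + U) (W(U) = (U - 8)*(U + U) = (-8 + U)*(2*U) = 2*U*(-8 + U))
22 + W(y)*G(5, -4) = 22 + (2*sqrt(2)*(-8 + sqrt(2)))*5 = 22 + 10*sqrt(2)*(-8 + sqrt(2))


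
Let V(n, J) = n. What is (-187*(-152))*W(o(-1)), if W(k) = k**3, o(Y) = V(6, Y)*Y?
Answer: -6139584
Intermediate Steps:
o(Y) = 6*Y
(-187*(-152))*W(o(-1)) = (-187*(-152))*(6*(-1))**3 = 28424*(-6)**3 = 28424*(-216) = -6139584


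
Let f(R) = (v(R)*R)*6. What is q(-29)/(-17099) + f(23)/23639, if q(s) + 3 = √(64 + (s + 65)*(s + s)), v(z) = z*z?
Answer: 1248332115/404203261 - 2*I*√506/17099 ≈ 3.0884 - 0.0026311*I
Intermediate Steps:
v(z) = z²
f(R) = 6*R³ (f(R) = (R²*R)*6 = R³*6 = 6*R³)
q(s) = -3 + √(64 + 2*s*(65 + s)) (q(s) = -3 + √(64 + (s + 65)*(s + s)) = -3 + √(64 + (65 + s)*(2*s)) = -3 + √(64 + 2*s*(65 + s)))
q(-29)/(-17099) + f(23)/23639 = (-3 + √(64 + 2*(-29)² + 130*(-29)))/(-17099) + (6*23³)/23639 = (-3 + √(64 + 2*841 - 3770))*(-1/17099) + (6*12167)*(1/23639) = (-3 + √(64 + 1682 - 3770))*(-1/17099) + 73002*(1/23639) = (-3 + √(-2024))*(-1/17099) + 73002/23639 = (-3 + 2*I*√506)*(-1/17099) + 73002/23639 = (3/17099 - 2*I*√506/17099) + 73002/23639 = 1248332115/404203261 - 2*I*√506/17099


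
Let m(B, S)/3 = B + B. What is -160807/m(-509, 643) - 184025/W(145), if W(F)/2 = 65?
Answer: -27055372/19851 ≈ -1362.9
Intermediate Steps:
m(B, S) = 6*B (m(B, S) = 3*(B + B) = 3*(2*B) = 6*B)
W(F) = 130 (W(F) = 2*65 = 130)
-160807/m(-509, 643) - 184025/W(145) = -160807/(6*(-509)) - 184025/130 = -160807/(-3054) - 184025*1/130 = -160807*(-1/3054) - 36805/26 = 160807/3054 - 36805/26 = -27055372/19851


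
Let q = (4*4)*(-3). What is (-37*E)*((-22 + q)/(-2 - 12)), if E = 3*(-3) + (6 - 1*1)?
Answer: 740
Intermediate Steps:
E = -4 (E = -9 + (6 - 1) = -9 + 5 = -4)
q = -48 (q = 16*(-3) = -48)
(-37*E)*((-22 + q)/(-2 - 12)) = (-37*(-4))*((-22 - 48)/(-2 - 12)) = 148*(-70/(-14)) = 148*(-70*(-1/14)) = 148*5 = 740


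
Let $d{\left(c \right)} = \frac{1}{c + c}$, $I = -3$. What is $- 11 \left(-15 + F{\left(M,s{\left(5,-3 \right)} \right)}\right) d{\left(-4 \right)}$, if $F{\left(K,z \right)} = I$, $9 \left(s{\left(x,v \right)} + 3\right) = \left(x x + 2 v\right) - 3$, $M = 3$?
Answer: $- \frac{99}{4} \approx -24.75$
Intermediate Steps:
$s{\left(x,v \right)} = - \frac{10}{3} + \frac{x^{2}}{9} + \frac{2 v}{9}$ ($s{\left(x,v \right)} = -3 + \frac{\left(x x + 2 v\right) - 3}{9} = -3 + \frac{\left(x^{2} + 2 v\right) - 3}{9} = -3 + \frac{-3 + x^{2} + 2 v}{9} = -3 + \left(- \frac{1}{3} + \frac{x^{2}}{9} + \frac{2 v}{9}\right) = - \frac{10}{3} + \frac{x^{2}}{9} + \frac{2 v}{9}$)
$F{\left(K,z \right)} = -3$
$d{\left(c \right)} = \frac{1}{2 c}$
$- 11 \left(-15 + F{\left(M,s{\left(5,-3 \right)} \right)}\right) d{\left(-4 \right)} = - 11 \left(-15 - 3\right) \frac{1}{2 \left(-4\right)} = \left(-11\right) \left(-18\right) \frac{1}{2} \left(- \frac{1}{4}\right) = 198 \left(- \frac{1}{8}\right) = - \frac{99}{4}$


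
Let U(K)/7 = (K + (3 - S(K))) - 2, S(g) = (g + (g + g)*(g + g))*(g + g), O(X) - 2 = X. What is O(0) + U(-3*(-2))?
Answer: -12549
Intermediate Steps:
O(X) = 2 + X
S(g) = 2*g*(g + 4*g²) (S(g) = (g + (2*g)*(2*g))*(2*g) = (g + 4*g²)*(2*g) = 2*g*(g + 4*g²))
U(K) = 7 + 7*K - 7*K²*(2 + 8*K) (U(K) = 7*((K + (3 - K²*(2 + 8*K))) - 2) = 7*((3 + K - K²*(2 + 8*K)) - 2) = 7*(1 + K - K²*(2 + 8*K)) = 7 + 7*K - 7*K²*(2 + 8*K))
O(0) + U(-3*(-2)) = (2 + 0) + (7 - 56*(-3*(-2))³ - 14*(-3*(-2))² + 7*(-3*(-2))) = 2 + (7 - 56*6³ - 14*6² + 7*6) = 2 + (7 - 56*216 - 14*36 + 42) = 2 + (7 - 12096 - 504 + 42) = 2 - 12551 = -12549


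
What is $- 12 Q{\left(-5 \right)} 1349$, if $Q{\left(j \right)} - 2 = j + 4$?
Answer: $-16188$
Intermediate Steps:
$Q{\left(j \right)} = 6 + j$ ($Q{\left(j \right)} = 2 + \left(j + 4\right) = 2 + \left(4 + j\right) = 6 + j$)
$- 12 Q{\left(-5 \right)} 1349 = - 12 \left(6 - 5\right) 1349 = \left(-12\right) 1 \cdot 1349 = \left(-12\right) 1349 = -16188$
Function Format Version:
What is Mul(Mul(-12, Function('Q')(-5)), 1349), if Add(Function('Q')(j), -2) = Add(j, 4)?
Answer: -16188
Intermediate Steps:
Function('Q')(j) = Add(6, j) (Function('Q')(j) = Add(2, Add(j, 4)) = Add(2, Add(4, j)) = Add(6, j))
Mul(Mul(-12, Function('Q')(-5)), 1349) = Mul(Mul(-12, Add(6, -5)), 1349) = Mul(Mul(-12, 1), 1349) = Mul(-12, 1349) = -16188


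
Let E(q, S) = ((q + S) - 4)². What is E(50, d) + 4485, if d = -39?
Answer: 4534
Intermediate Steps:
E(q, S) = (-4 + S + q)² (E(q, S) = ((S + q) - 4)² = (-4 + S + q)²)
E(50, d) + 4485 = (-4 - 39 + 50)² + 4485 = 7² + 4485 = 49 + 4485 = 4534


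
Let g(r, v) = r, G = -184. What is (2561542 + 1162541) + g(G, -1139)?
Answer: 3723899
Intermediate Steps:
(2561542 + 1162541) + g(G, -1139) = (2561542 + 1162541) - 184 = 3724083 - 184 = 3723899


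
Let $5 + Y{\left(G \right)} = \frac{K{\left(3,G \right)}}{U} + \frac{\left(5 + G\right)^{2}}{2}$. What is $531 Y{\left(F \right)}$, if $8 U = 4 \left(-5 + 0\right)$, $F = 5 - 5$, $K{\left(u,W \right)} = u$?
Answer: $\frac{33453}{10} \approx 3345.3$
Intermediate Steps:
$F = 0$ ($F = 5 - 5 = 0$)
$U = - \frac{5}{2}$ ($U = \frac{4 \left(-5 + 0\right)}{8} = \frac{4 \left(-5\right)}{8} = \frac{1}{8} \left(-20\right) = - \frac{5}{2} \approx -2.5$)
$Y{\left(G \right)} = - \frac{31}{5} + \frac{\left(5 + G\right)^{2}}{2}$ ($Y{\left(G \right)} = -5 + \left(\frac{3}{- \frac{5}{2}} + \frac{\left(5 + G\right)^{2}}{2}\right) = -5 + \left(3 \left(- \frac{2}{5}\right) + \left(5 + G\right)^{2} \cdot \frac{1}{2}\right) = -5 + \left(- \frac{6}{5} + \frac{\left(5 + G\right)^{2}}{2}\right) = - \frac{31}{5} + \frac{\left(5 + G\right)^{2}}{2}$)
$531 Y{\left(F \right)} = 531 \left(- \frac{31}{5} + \frac{\left(5 + 0\right)^{2}}{2}\right) = 531 \left(- \frac{31}{5} + \frac{5^{2}}{2}\right) = 531 \left(- \frac{31}{5} + \frac{1}{2} \cdot 25\right) = 531 \left(- \frac{31}{5} + \frac{25}{2}\right) = 531 \cdot \frac{63}{10} = \frac{33453}{10}$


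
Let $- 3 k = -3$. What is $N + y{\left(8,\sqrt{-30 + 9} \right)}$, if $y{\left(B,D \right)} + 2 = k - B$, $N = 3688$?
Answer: $3679$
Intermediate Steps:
$k = 1$ ($k = \left(- \frac{1}{3}\right) \left(-3\right) = 1$)
$y{\left(B,D \right)} = -1 - B$ ($y{\left(B,D \right)} = -2 - \left(-1 + B\right) = -1 - B$)
$N + y{\left(8,\sqrt{-30 + 9} \right)} = 3688 - 9 = 3679$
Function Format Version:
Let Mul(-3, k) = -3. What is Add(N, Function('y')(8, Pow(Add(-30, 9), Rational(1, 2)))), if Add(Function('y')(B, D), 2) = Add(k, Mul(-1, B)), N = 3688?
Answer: 3679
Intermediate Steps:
k = 1 (k = Mul(Rational(-1, 3), -3) = 1)
Function('y')(B, D) = Add(-1, Mul(-1, B)) (Function('y')(B, D) = Add(-2, Add(1, Mul(-1, B))) = Add(-1, Mul(-1, B)))
Add(N, Function('y')(8, Pow(Add(-30, 9), Rational(1, 2)))) = Add(3688, Add(-1, Mul(-1, 8))) = Add(3688, Add(-1, -8)) = Add(3688, -9) = 3679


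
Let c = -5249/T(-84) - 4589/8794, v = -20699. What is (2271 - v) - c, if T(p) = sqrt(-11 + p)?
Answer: 202002769/8794 - 5249*I*sqrt(95)/95 ≈ 22971.0 - 538.54*I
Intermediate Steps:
c = -4589/8794 + 5249*I*sqrt(95)/95 (c = -5249/sqrt(-11 - 84) - 4589/8794 = -5249*(-I*sqrt(95)/95) - 4589*1/8794 = -5249*(-I*sqrt(95)/95) - 4589/8794 = -(-5249)*I*sqrt(95)/95 - 4589/8794 = 5249*I*sqrt(95)/95 - 4589/8794 = -4589/8794 + 5249*I*sqrt(95)/95 ≈ -0.52183 + 538.54*I)
(2271 - v) - c = (2271 - 1*(-20699)) - (-4589/8794 + 5249*I*sqrt(95)/95) = (2271 + 20699) + (4589/8794 - 5249*I*sqrt(95)/95) = 22970 + (4589/8794 - 5249*I*sqrt(95)/95) = 202002769/8794 - 5249*I*sqrt(95)/95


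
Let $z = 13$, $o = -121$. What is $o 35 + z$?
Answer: $-4222$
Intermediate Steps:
$o 35 + z = \left(-121\right) 35 + 13 = -4235 + 13 = -4222$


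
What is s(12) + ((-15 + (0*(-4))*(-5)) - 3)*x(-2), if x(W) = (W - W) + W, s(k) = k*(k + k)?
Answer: 324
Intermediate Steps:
s(k) = 2*k**2 (s(k) = k*(2*k) = 2*k**2)
x(W) = W (x(W) = 0 + W = W)
s(12) + ((-15 + (0*(-4))*(-5)) - 3)*x(-2) = 2*12**2 + ((-15 + (0*(-4))*(-5)) - 3)*(-2) = 2*144 + ((-15 + 0*(-5)) - 3)*(-2) = 288 + ((-15 + 0) - 3)*(-2) = 288 + (-15 - 3)*(-2) = 288 - 18*(-2) = 288 + 36 = 324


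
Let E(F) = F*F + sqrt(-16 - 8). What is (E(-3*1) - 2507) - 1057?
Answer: -3555 + 2*I*sqrt(6) ≈ -3555.0 + 4.899*I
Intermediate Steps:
E(F) = F**2 + 2*I*sqrt(6) (E(F) = F**2 + sqrt(-24) = F**2 + 2*I*sqrt(6))
(E(-3*1) - 2507) - 1057 = (((-3*1)**2 + 2*I*sqrt(6)) - 2507) - 1057 = (((-3)**2 + 2*I*sqrt(6)) - 2507) - 1057 = ((9 + 2*I*sqrt(6)) - 2507) - 1057 = (-2498 + 2*I*sqrt(6)) - 1057 = -3555 + 2*I*sqrt(6)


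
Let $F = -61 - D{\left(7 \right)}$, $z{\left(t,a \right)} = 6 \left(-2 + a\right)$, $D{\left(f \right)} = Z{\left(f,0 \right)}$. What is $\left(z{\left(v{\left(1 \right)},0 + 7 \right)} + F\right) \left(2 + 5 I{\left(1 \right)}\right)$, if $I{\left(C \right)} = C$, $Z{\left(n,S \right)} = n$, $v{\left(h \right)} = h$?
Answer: $-266$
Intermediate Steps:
$D{\left(f \right)} = f$
$z{\left(t,a \right)} = -12 + 6 a$
$F = -68$ ($F = -61 - 7 = -68$)
$\left(z{\left(v{\left(1 \right)},0 + 7 \right)} + F\right) \left(2 + 5 I{\left(1 \right)}\right) = \left(\left(-12 + 6 \left(0 + 7\right)\right) - 68\right) \left(2 + 5 \cdot 1\right) = \left(\left(-12 + 6 \cdot 7\right) - 68\right) \left(2 + 5\right) = \left(\left(-12 + 42\right) - 68\right) 7 = \left(30 - 68\right) 7 = \left(-38\right) 7 = -266$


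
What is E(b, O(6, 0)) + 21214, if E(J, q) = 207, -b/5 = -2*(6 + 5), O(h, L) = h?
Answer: 21421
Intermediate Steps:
b = 110 (b = -(-10)*(6 + 5) = -(-10)*11 = -5*(-22) = 110)
E(b, O(6, 0)) + 21214 = 207 + 21214 = 21421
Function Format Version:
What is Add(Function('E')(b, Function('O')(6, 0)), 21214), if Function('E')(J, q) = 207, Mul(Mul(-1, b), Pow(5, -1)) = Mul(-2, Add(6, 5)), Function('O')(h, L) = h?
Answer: 21421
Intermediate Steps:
b = 110 (b = Mul(-5, Mul(-2, Add(6, 5))) = Mul(-5, Mul(-2, 11)) = Mul(-5, -22) = 110)
Add(Function('E')(b, Function('O')(6, 0)), 21214) = Add(207, 21214) = 21421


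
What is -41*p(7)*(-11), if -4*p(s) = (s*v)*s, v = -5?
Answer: 110495/4 ≈ 27624.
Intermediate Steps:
p(s) = 5*s²/4 (p(s) = -s*(-5)*s/4 = -(-5*s)*s/4 = -(-5)*s²/4 = 5*s²/4)
-41*p(7)*(-11) = -205*7²/4*(-11) = -205*49/4*(-11) = -41*245/4*(-11) = -10045/4*(-11) = 110495/4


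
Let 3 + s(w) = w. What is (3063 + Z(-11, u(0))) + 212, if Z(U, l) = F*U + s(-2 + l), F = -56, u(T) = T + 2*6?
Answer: 3898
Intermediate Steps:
u(T) = 12 + T (u(T) = T + 12 = 12 + T)
s(w) = -3 + w
Z(U, l) = -5 + l - 56*U (Z(U, l) = -56*U + (-3 + (-2 + l)) = -56*U + (-5 + l) = -5 + l - 56*U)
(3063 + Z(-11, u(0))) + 212 = (3063 + (-5 + (12 + 0) - 56*(-11))) + 212 = (3063 + (-5 + 12 + 616)) + 212 = (3063 + 623) + 212 = 3686 + 212 = 3898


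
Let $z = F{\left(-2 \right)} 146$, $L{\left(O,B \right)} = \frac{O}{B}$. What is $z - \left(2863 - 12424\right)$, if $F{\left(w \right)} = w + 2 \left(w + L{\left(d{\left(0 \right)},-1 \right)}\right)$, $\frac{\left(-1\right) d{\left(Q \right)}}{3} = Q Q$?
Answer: $8685$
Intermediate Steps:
$d{\left(Q \right)} = - 3 Q^{2}$ ($d{\left(Q \right)} = - 3 Q Q = - 3 Q^{2}$)
$F{\left(w \right)} = 3 w$ ($F{\left(w \right)} = w + 2 \left(w + \frac{\left(-3\right) 0^{2}}{-1}\right) = w + 2 \left(w + \left(-3\right) 0 \left(-1\right)\right) = w + 2 \left(w + 0 \left(-1\right)\right) = w + 2 \left(w + 0\right) = w + 2 w = 3 w$)
$z = -876$ ($z = 3 \left(-2\right) 146 = \left(-6\right) 146 = -876$)
$z - \left(2863 - 12424\right) = -876 - \left(2863 - 12424\right) = -876 - -9561 = -876 + 9561 = 8685$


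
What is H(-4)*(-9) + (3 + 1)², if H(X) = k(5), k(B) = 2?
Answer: -2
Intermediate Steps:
H(X) = 2
H(-4)*(-9) + (3 + 1)² = 2*(-9) + (3 + 1)² = -18 + 4² = -18 + 16 = -2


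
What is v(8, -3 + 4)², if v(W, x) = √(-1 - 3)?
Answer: -4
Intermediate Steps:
v(W, x) = 2*I (v(W, x) = √(-4) = 2*I)
v(8, -3 + 4)² = (2*I)² = -4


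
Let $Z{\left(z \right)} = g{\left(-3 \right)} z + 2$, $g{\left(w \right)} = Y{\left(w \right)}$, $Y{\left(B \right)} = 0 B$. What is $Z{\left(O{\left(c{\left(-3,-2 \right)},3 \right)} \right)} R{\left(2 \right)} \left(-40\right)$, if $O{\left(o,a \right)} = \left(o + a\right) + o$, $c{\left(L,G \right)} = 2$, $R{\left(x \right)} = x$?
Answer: $-160$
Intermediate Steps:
$Y{\left(B \right)} = 0$
$O{\left(o,a \right)} = a + 2 o$ ($O{\left(o,a \right)} = \left(a + o\right) + o = a + 2 o$)
$g{\left(w \right)} = 0$
$Z{\left(z \right)} = 2$ ($Z{\left(z \right)} = 0 z + 2 = 0 + 2 = 2$)
$Z{\left(O{\left(c{\left(-3,-2 \right)},3 \right)} \right)} R{\left(2 \right)} \left(-40\right) = 2 \cdot 2 \left(-40\right) = 4 \left(-40\right) = -160$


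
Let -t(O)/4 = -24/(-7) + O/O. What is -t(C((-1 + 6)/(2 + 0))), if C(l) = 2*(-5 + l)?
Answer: 124/7 ≈ 17.714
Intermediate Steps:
C(l) = -10 + 2*l
t(O) = -124/7 (t(O) = -4*(-24/(-7) + O/O) = -4*(-24*(-1/7) + 1) = -4*(24/7 + 1) = -4*31/7 = -124/7)
-t(C((-1 + 6)/(2 + 0))) = -1*(-124/7) = 124/7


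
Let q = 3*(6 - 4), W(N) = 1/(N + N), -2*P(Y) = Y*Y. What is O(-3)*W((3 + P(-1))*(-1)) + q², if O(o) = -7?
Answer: 187/5 ≈ 37.400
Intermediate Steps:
P(Y) = -Y²/2 (P(Y) = -Y*Y/2 = -Y²/2)
W(N) = 1/(2*N)
q = 6 (q = 3*2 = 6)
O(-3)*W((3 + P(-1))*(-1)) + q² = -7/(2*((3 - ½*(-1)²)*(-1))) + 6² = -7/(2*((3 - ½*1)*(-1))) + 36 = -7/(2*((3 - ½)*(-1))) + 36 = -7/(2*((5/2)*(-1))) + 36 = -7/(2*(-5/2)) + 36 = -7*(-2)/(2*5) + 36 = -7*(-⅕) + 36 = 7/5 + 36 = 187/5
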